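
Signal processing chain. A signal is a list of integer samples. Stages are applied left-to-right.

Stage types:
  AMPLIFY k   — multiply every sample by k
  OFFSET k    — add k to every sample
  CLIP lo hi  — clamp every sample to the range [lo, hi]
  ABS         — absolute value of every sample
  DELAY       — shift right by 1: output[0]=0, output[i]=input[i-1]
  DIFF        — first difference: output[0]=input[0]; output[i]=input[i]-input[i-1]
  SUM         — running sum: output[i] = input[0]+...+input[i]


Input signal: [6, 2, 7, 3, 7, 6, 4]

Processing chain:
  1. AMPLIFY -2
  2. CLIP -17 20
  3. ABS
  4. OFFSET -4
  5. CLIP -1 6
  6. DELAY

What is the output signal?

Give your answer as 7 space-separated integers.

Input: [6, 2, 7, 3, 7, 6, 4]
Stage 1 (AMPLIFY -2): 6*-2=-12, 2*-2=-4, 7*-2=-14, 3*-2=-6, 7*-2=-14, 6*-2=-12, 4*-2=-8 -> [-12, -4, -14, -6, -14, -12, -8]
Stage 2 (CLIP -17 20): clip(-12,-17,20)=-12, clip(-4,-17,20)=-4, clip(-14,-17,20)=-14, clip(-6,-17,20)=-6, clip(-14,-17,20)=-14, clip(-12,-17,20)=-12, clip(-8,-17,20)=-8 -> [-12, -4, -14, -6, -14, -12, -8]
Stage 3 (ABS): |-12|=12, |-4|=4, |-14|=14, |-6|=6, |-14|=14, |-12|=12, |-8|=8 -> [12, 4, 14, 6, 14, 12, 8]
Stage 4 (OFFSET -4): 12+-4=8, 4+-4=0, 14+-4=10, 6+-4=2, 14+-4=10, 12+-4=8, 8+-4=4 -> [8, 0, 10, 2, 10, 8, 4]
Stage 5 (CLIP -1 6): clip(8,-1,6)=6, clip(0,-1,6)=0, clip(10,-1,6)=6, clip(2,-1,6)=2, clip(10,-1,6)=6, clip(8,-1,6)=6, clip(4,-1,6)=4 -> [6, 0, 6, 2, 6, 6, 4]
Stage 6 (DELAY): [0, 6, 0, 6, 2, 6, 6] = [0, 6, 0, 6, 2, 6, 6] -> [0, 6, 0, 6, 2, 6, 6]

Answer: 0 6 0 6 2 6 6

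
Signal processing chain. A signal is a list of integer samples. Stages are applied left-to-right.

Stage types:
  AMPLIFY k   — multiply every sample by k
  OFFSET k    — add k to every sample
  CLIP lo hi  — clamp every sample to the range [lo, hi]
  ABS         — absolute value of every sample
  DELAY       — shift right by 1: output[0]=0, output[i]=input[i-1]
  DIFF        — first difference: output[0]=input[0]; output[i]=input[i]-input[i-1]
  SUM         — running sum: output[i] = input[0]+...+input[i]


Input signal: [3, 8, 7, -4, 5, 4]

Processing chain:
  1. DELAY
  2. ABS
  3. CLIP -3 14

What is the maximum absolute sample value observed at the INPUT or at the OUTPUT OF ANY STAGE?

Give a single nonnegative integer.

Input: [3, 8, 7, -4, 5, 4] (max |s|=8)
Stage 1 (DELAY): [0, 3, 8, 7, -4, 5] = [0, 3, 8, 7, -4, 5] -> [0, 3, 8, 7, -4, 5] (max |s|=8)
Stage 2 (ABS): |0|=0, |3|=3, |8|=8, |7|=7, |-4|=4, |5|=5 -> [0, 3, 8, 7, 4, 5] (max |s|=8)
Stage 3 (CLIP -3 14): clip(0,-3,14)=0, clip(3,-3,14)=3, clip(8,-3,14)=8, clip(7,-3,14)=7, clip(4,-3,14)=4, clip(5,-3,14)=5 -> [0, 3, 8, 7, 4, 5] (max |s|=8)
Overall max amplitude: 8

Answer: 8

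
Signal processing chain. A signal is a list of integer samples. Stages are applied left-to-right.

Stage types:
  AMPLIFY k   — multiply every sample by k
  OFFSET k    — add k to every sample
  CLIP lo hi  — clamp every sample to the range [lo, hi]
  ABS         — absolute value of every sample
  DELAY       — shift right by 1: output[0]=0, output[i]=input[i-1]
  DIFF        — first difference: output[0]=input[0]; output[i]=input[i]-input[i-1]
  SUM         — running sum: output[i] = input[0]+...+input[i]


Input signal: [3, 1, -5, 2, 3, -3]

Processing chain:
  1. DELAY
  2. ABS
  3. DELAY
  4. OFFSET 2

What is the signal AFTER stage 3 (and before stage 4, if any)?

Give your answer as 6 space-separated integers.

Answer: 0 0 3 1 5 2

Derivation:
Input: [3, 1, -5, 2, 3, -3]
Stage 1 (DELAY): [0, 3, 1, -5, 2, 3] = [0, 3, 1, -5, 2, 3] -> [0, 3, 1, -5, 2, 3]
Stage 2 (ABS): |0|=0, |3|=3, |1|=1, |-5|=5, |2|=2, |3|=3 -> [0, 3, 1, 5, 2, 3]
Stage 3 (DELAY): [0, 0, 3, 1, 5, 2] = [0, 0, 3, 1, 5, 2] -> [0, 0, 3, 1, 5, 2]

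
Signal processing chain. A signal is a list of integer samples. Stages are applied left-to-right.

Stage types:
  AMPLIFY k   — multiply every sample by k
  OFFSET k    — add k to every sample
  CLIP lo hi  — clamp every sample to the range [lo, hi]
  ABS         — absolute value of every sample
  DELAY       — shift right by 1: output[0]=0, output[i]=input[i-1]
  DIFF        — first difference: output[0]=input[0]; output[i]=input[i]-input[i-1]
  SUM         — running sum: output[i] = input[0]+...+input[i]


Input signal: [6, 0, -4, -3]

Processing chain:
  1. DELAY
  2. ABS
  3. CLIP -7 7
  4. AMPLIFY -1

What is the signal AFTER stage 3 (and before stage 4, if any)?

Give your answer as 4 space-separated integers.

Answer: 0 6 0 4

Derivation:
Input: [6, 0, -4, -3]
Stage 1 (DELAY): [0, 6, 0, -4] = [0, 6, 0, -4] -> [0, 6, 0, -4]
Stage 2 (ABS): |0|=0, |6|=6, |0|=0, |-4|=4 -> [0, 6, 0, 4]
Stage 3 (CLIP -7 7): clip(0,-7,7)=0, clip(6,-7,7)=6, clip(0,-7,7)=0, clip(4,-7,7)=4 -> [0, 6, 0, 4]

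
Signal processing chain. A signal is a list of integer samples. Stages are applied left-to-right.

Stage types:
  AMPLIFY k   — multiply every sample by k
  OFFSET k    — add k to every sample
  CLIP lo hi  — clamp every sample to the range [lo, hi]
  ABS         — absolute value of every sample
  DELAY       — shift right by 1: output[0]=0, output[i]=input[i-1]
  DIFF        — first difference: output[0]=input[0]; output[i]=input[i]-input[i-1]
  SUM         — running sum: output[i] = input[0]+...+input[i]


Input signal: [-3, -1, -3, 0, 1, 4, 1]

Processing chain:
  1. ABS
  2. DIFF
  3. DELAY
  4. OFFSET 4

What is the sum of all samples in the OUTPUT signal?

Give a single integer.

Answer: 32

Derivation:
Input: [-3, -1, -3, 0, 1, 4, 1]
Stage 1 (ABS): |-3|=3, |-1|=1, |-3|=3, |0|=0, |1|=1, |4|=4, |1|=1 -> [3, 1, 3, 0, 1, 4, 1]
Stage 2 (DIFF): s[0]=3, 1-3=-2, 3-1=2, 0-3=-3, 1-0=1, 4-1=3, 1-4=-3 -> [3, -2, 2, -3, 1, 3, -3]
Stage 3 (DELAY): [0, 3, -2, 2, -3, 1, 3] = [0, 3, -2, 2, -3, 1, 3] -> [0, 3, -2, 2, -3, 1, 3]
Stage 4 (OFFSET 4): 0+4=4, 3+4=7, -2+4=2, 2+4=6, -3+4=1, 1+4=5, 3+4=7 -> [4, 7, 2, 6, 1, 5, 7]
Output sum: 32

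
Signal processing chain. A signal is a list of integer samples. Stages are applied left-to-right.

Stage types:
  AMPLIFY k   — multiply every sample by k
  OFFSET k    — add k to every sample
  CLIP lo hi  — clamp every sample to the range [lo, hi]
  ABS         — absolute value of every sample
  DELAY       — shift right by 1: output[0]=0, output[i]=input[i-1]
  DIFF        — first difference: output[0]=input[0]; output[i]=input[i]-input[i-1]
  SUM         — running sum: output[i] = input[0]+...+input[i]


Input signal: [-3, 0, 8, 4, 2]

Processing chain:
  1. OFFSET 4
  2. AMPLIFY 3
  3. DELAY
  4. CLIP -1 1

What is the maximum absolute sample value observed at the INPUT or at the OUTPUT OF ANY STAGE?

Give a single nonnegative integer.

Input: [-3, 0, 8, 4, 2] (max |s|=8)
Stage 1 (OFFSET 4): -3+4=1, 0+4=4, 8+4=12, 4+4=8, 2+4=6 -> [1, 4, 12, 8, 6] (max |s|=12)
Stage 2 (AMPLIFY 3): 1*3=3, 4*3=12, 12*3=36, 8*3=24, 6*3=18 -> [3, 12, 36, 24, 18] (max |s|=36)
Stage 3 (DELAY): [0, 3, 12, 36, 24] = [0, 3, 12, 36, 24] -> [0, 3, 12, 36, 24] (max |s|=36)
Stage 4 (CLIP -1 1): clip(0,-1,1)=0, clip(3,-1,1)=1, clip(12,-1,1)=1, clip(36,-1,1)=1, clip(24,-1,1)=1 -> [0, 1, 1, 1, 1] (max |s|=1)
Overall max amplitude: 36

Answer: 36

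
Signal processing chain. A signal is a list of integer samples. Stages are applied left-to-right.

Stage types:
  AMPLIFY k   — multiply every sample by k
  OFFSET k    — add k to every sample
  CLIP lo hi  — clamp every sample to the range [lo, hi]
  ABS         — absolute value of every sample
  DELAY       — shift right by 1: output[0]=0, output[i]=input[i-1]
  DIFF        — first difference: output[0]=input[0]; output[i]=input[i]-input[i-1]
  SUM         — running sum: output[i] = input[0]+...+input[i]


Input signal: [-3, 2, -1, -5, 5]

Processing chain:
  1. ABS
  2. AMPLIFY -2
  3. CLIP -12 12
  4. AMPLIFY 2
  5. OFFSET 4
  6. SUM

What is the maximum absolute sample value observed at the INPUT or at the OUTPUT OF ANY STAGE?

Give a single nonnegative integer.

Input: [-3, 2, -1, -5, 5] (max |s|=5)
Stage 1 (ABS): |-3|=3, |2|=2, |-1|=1, |-5|=5, |5|=5 -> [3, 2, 1, 5, 5] (max |s|=5)
Stage 2 (AMPLIFY -2): 3*-2=-6, 2*-2=-4, 1*-2=-2, 5*-2=-10, 5*-2=-10 -> [-6, -4, -2, -10, -10] (max |s|=10)
Stage 3 (CLIP -12 12): clip(-6,-12,12)=-6, clip(-4,-12,12)=-4, clip(-2,-12,12)=-2, clip(-10,-12,12)=-10, clip(-10,-12,12)=-10 -> [-6, -4, -2, -10, -10] (max |s|=10)
Stage 4 (AMPLIFY 2): -6*2=-12, -4*2=-8, -2*2=-4, -10*2=-20, -10*2=-20 -> [-12, -8, -4, -20, -20] (max |s|=20)
Stage 5 (OFFSET 4): -12+4=-8, -8+4=-4, -4+4=0, -20+4=-16, -20+4=-16 -> [-8, -4, 0, -16, -16] (max |s|=16)
Stage 6 (SUM): sum[0..0]=-8, sum[0..1]=-12, sum[0..2]=-12, sum[0..3]=-28, sum[0..4]=-44 -> [-8, -12, -12, -28, -44] (max |s|=44)
Overall max amplitude: 44

Answer: 44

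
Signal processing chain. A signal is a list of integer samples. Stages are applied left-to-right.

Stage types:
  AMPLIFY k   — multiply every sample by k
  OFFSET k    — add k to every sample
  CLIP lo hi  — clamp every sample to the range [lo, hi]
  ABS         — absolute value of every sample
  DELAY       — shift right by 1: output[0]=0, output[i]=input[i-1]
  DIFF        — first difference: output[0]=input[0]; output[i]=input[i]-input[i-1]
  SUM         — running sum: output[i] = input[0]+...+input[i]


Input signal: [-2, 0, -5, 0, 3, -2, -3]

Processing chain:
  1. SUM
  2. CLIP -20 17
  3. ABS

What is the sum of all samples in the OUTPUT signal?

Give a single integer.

Answer: 37

Derivation:
Input: [-2, 0, -5, 0, 3, -2, -3]
Stage 1 (SUM): sum[0..0]=-2, sum[0..1]=-2, sum[0..2]=-7, sum[0..3]=-7, sum[0..4]=-4, sum[0..5]=-6, sum[0..6]=-9 -> [-2, -2, -7, -7, -4, -6, -9]
Stage 2 (CLIP -20 17): clip(-2,-20,17)=-2, clip(-2,-20,17)=-2, clip(-7,-20,17)=-7, clip(-7,-20,17)=-7, clip(-4,-20,17)=-4, clip(-6,-20,17)=-6, clip(-9,-20,17)=-9 -> [-2, -2, -7, -7, -4, -6, -9]
Stage 3 (ABS): |-2|=2, |-2|=2, |-7|=7, |-7|=7, |-4|=4, |-6|=6, |-9|=9 -> [2, 2, 7, 7, 4, 6, 9]
Output sum: 37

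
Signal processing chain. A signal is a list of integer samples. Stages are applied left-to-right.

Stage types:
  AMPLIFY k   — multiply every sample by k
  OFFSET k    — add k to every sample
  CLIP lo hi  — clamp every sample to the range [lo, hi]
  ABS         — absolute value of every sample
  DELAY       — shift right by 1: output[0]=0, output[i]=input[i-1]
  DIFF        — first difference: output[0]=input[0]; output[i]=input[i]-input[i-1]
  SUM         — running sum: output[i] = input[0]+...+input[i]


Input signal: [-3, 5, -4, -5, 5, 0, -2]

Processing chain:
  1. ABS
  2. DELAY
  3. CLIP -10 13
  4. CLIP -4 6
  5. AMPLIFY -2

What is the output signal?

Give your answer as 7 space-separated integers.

Answer: 0 -6 -10 -8 -10 -10 0

Derivation:
Input: [-3, 5, -4, -5, 5, 0, -2]
Stage 1 (ABS): |-3|=3, |5|=5, |-4|=4, |-5|=5, |5|=5, |0|=0, |-2|=2 -> [3, 5, 4, 5, 5, 0, 2]
Stage 2 (DELAY): [0, 3, 5, 4, 5, 5, 0] = [0, 3, 5, 4, 5, 5, 0] -> [0, 3, 5, 4, 5, 5, 0]
Stage 3 (CLIP -10 13): clip(0,-10,13)=0, clip(3,-10,13)=3, clip(5,-10,13)=5, clip(4,-10,13)=4, clip(5,-10,13)=5, clip(5,-10,13)=5, clip(0,-10,13)=0 -> [0, 3, 5, 4, 5, 5, 0]
Stage 4 (CLIP -4 6): clip(0,-4,6)=0, clip(3,-4,6)=3, clip(5,-4,6)=5, clip(4,-4,6)=4, clip(5,-4,6)=5, clip(5,-4,6)=5, clip(0,-4,6)=0 -> [0, 3, 5, 4, 5, 5, 0]
Stage 5 (AMPLIFY -2): 0*-2=0, 3*-2=-6, 5*-2=-10, 4*-2=-8, 5*-2=-10, 5*-2=-10, 0*-2=0 -> [0, -6, -10, -8, -10, -10, 0]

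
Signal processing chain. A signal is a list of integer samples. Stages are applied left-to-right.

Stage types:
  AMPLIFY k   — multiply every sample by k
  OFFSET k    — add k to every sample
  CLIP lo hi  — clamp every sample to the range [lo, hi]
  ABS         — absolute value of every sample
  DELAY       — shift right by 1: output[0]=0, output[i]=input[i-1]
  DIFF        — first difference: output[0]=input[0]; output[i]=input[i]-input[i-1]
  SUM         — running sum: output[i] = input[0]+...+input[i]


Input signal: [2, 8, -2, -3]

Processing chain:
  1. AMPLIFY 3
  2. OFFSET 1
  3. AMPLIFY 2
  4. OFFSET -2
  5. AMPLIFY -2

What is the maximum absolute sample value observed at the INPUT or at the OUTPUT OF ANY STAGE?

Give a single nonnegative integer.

Answer: 96

Derivation:
Input: [2, 8, -2, -3] (max |s|=8)
Stage 1 (AMPLIFY 3): 2*3=6, 8*3=24, -2*3=-6, -3*3=-9 -> [6, 24, -6, -9] (max |s|=24)
Stage 2 (OFFSET 1): 6+1=7, 24+1=25, -6+1=-5, -9+1=-8 -> [7, 25, -5, -8] (max |s|=25)
Stage 3 (AMPLIFY 2): 7*2=14, 25*2=50, -5*2=-10, -8*2=-16 -> [14, 50, -10, -16] (max |s|=50)
Stage 4 (OFFSET -2): 14+-2=12, 50+-2=48, -10+-2=-12, -16+-2=-18 -> [12, 48, -12, -18] (max |s|=48)
Stage 5 (AMPLIFY -2): 12*-2=-24, 48*-2=-96, -12*-2=24, -18*-2=36 -> [-24, -96, 24, 36] (max |s|=96)
Overall max amplitude: 96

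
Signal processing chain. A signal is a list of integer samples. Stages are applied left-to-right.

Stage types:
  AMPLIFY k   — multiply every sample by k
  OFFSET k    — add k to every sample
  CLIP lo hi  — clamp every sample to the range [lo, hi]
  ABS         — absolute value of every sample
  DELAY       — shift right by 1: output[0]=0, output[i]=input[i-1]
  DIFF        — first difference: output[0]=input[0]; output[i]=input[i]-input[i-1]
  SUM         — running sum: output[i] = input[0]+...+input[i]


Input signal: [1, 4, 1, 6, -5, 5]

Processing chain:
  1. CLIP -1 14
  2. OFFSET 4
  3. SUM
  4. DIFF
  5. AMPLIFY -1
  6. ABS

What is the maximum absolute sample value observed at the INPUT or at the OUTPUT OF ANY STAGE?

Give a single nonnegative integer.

Input: [1, 4, 1, 6, -5, 5] (max |s|=6)
Stage 1 (CLIP -1 14): clip(1,-1,14)=1, clip(4,-1,14)=4, clip(1,-1,14)=1, clip(6,-1,14)=6, clip(-5,-1,14)=-1, clip(5,-1,14)=5 -> [1, 4, 1, 6, -1, 5] (max |s|=6)
Stage 2 (OFFSET 4): 1+4=5, 4+4=8, 1+4=5, 6+4=10, -1+4=3, 5+4=9 -> [5, 8, 5, 10, 3, 9] (max |s|=10)
Stage 3 (SUM): sum[0..0]=5, sum[0..1]=13, sum[0..2]=18, sum[0..3]=28, sum[0..4]=31, sum[0..5]=40 -> [5, 13, 18, 28, 31, 40] (max |s|=40)
Stage 4 (DIFF): s[0]=5, 13-5=8, 18-13=5, 28-18=10, 31-28=3, 40-31=9 -> [5, 8, 5, 10, 3, 9] (max |s|=10)
Stage 5 (AMPLIFY -1): 5*-1=-5, 8*-1=-8, 5*-1=-5, 10*-1=-10, 3*-1=-3, 9*-1=-9 -> [-5, -8, -5, -10, -3, -9] (max |s|=10)
Stage 6 (ABS): |-5|=5, |-8|=8, |-5|=5, |-10|=10, |-3|=3, |-9|=9 -> [5, 8, 5, 10, 3, 9] (max |s|=10)
Overall max amplitude: 40

Answer: 40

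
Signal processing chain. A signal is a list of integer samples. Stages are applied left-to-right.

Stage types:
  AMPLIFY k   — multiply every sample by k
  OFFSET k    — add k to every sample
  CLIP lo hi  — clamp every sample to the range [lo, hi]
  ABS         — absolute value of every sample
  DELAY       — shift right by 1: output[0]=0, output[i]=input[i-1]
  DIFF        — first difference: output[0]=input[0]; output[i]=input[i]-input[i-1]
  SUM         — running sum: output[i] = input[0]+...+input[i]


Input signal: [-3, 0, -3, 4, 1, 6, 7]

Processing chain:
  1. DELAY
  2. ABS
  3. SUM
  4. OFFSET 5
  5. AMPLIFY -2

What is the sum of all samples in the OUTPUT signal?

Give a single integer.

Input: [-3, 0, -3, 4, 1, 6, 7]
Stage 1 (DELAY): [0, -3, 0, -3, 4, 1, 6] = [0, -3, 0, -3, 4, 1, 6] -> [0, -3, 0, -3, 4, 1, 6]
Stage 2 (ABS): |0|=0, |-3|=3, |0|=0, |-3|=3, |4|=4, |1|=1, |6|=6 -> [0, 3, 0, 3, 4, 1, 6]
Stage 3 (SUM): sum[0..0]=0, sum[0..1]=3, sum[0..2]=3, sum[0..3]=6, sum[0..4]=10, sum[0..5]=11, sum[0..6]=17 -> [0, 3, 3, 6, 10, 11, 17]
Stage 4 (OFFSET 5): 0+5=5, 3+5=8, 3+5=8, 6+5=11, 10+5=15, 11+5=16, 17+5=22 -> [5, 8, 8, 11, 15, 16, 22]
Stage 5 (AMPLIFY -2): 5*-2=-10, 8*-2=-16, 8*-2=-16, 11*-2=-22, 15*-2=-30, 16*-2=-32, 22*-2=-44 -> [-10, -16, -16, -22, -30, -32, -44]
Output sum: -170

Answer: -170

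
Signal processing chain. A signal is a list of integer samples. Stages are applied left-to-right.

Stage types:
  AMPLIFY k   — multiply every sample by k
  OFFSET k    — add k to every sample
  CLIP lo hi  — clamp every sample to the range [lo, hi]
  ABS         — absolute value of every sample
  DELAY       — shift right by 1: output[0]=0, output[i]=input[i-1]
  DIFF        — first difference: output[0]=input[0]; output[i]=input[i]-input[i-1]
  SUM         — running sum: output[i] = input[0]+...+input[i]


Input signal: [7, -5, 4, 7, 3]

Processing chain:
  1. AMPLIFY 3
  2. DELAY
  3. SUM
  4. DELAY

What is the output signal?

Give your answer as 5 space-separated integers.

Answer: 0 0 21 6 18

Derivation:
Input: [7, -5, 4, 7, 3]
Stage 1 (AMPLIFY 3): 7*3=21, -5*3=-15, 4*3=12, 7*3=21, 3*3=9 -> [21, -15, 12, 21, 9]
Stage 2 (DELAY): [0, 21, -15, 12, 21] = [0, 21, -15, 12, 21] -> [0, 21, -15, 12, 21]
Stage 3 (SUM): sum[0..0]=0, sum[0..1]=21, sum[0..2]=6, sum[0..3]=18, sum[0..4]=39 -> [0, 21, 6, 18, 39]
Stage 4 (DELAY): [0, 0, 21, 6, 18] = [0, 0, 21, 6, 18] -> [0, 0, 21, 6, 18]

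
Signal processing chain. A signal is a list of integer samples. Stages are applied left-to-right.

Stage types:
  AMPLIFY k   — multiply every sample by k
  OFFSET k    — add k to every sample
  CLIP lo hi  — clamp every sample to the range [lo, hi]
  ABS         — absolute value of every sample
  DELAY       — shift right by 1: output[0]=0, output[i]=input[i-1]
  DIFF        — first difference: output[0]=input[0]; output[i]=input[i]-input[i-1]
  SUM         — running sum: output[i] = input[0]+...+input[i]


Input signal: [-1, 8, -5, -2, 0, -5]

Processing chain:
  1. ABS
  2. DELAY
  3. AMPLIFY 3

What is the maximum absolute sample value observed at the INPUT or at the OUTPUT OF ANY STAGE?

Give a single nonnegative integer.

Answer: 24

Derivation:
Input: [-1, 8, -5, -2, 0, -5] (max |s|=8)
Stage 1 (ABS): |-1|=1, |8|=8, |-5|=5, |-2|=2, |0|=0, |-5|=5 -> [1, 8, 5, 2, 0, 5] (max |s|=8)
Stage 2 (DELAY): [0, 1, 8, 5, 2, 0] = [0, 1, 8, 5, 2, 0] -> [0, 1, 8, 5, 2, 0] (max |s|=8)
Stage 3 (AMPLIFY 3): 0*3=0, 1*3=3, 8*3=24, 5*3=15, 2*3=6, 0*3=0 -> [0, 3, 24, 15, 6, 0] (max |s|=24)
Overall max amplitude: 24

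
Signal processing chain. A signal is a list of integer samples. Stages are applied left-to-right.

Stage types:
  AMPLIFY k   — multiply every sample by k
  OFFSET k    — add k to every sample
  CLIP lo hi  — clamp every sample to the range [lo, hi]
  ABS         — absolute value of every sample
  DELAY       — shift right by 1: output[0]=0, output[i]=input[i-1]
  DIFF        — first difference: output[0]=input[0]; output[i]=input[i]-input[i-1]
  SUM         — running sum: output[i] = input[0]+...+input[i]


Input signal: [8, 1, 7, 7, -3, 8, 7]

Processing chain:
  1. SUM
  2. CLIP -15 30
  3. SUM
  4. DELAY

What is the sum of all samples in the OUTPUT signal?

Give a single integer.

Answer: 294

Derivation:
Input: [8, 1, 7, 7, -3, 8, 7]
Stage 1 (SUM): sum[0..0]=8, sum[0..1]=9, sum[0..2]=16, sum[0..3]=23, sum[0..4]=20, sum[0..5]=28, sum[0..6]=35 -> [8, 9, 16, 23, 20, 28, 35]
Stage 2 (CLIP -15 30): clip(8,-15,30)=8, clip(9,-15,30)=9, clip(16,-15,30)=16, clip(23,-15,30)=23, clip(20,-15,30)=20, clip(28,-15,30)=28, clip(35,-15,30)=30 -> [8, 9, 16, 23, 20, 28, 30]
Stage 3 (SUM): sum[0..0]=8, sum[0..1]=17, sum[0..2]=33, sum[0..3]=56, sum[0..4]=76, sum[0..5]=104, sum[0..6]=134 -> [8, 17, 33, 56, 76, 104, 134]
Stage 4 (DELAY): [0, 8, 17, 33, 56, 76, 104] = [0, 8, 17, 33, 56, 76, 104] -> [0, 8, 17, 33, 56, 76, 104]
Output sum: 294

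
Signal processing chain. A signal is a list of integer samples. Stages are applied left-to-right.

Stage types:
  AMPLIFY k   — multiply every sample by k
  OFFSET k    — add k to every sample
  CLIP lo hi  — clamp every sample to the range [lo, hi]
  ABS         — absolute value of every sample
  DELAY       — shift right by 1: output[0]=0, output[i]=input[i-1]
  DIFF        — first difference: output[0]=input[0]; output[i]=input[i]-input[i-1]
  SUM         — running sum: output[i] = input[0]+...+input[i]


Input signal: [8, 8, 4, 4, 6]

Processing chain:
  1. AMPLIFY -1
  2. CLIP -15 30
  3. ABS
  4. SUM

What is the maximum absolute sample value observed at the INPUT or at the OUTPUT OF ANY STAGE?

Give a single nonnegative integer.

Answer: 30

Derivation:
Input: [8, 8, 4, 4, 6] (max |s|=8)
Stage 1 (AMPLIFY -1): 8*-1=-8, 8*-1=-8, 4*-1=-4, 4*-1=-4, 6*-1=-6 -> [-8, -8, -4, -4, -6] (max |s|=8)
Stage 2 (CLIP -15 30): clip(-8,-15,30)=-8, clip(-8,-15,30)=-8, clip(-4,-15,30)=-4, clip(-4,-15,30)=-4, clip(-6,-15,30)=-6 -> [-8, -8, -4, -4, -6] (max |s|=8)
Stage 3 (ABS): |-8|=8, |-8|=8, |-4|=4, |-4|=4, |-6|=6 -> [8, 8, 4, 4, 6] (max |s|=8)
Stage 4 (SUM): sum[0..0]=8, sum[0..1]=16, sum[0..2]=20, sum[0..3]=24, sum[0..4]=30 -> [8, 16, 20, 24, 30] (max |s|=30)
Overall max amplitude: 30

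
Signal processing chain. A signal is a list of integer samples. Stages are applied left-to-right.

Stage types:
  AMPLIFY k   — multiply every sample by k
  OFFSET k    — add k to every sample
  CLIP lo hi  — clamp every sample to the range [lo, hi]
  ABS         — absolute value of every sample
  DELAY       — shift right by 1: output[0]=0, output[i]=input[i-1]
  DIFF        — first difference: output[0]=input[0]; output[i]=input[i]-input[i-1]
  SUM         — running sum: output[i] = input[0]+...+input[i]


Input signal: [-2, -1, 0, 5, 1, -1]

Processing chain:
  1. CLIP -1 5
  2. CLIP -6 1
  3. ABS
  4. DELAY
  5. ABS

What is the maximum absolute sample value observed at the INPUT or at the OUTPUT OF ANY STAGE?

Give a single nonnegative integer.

Input: [-2, -1, 0, 5, 1, -1] (max |s|=5)
Stage 1 (CLIP -1 5): clip(-2,-1,5)=-1, clip(-1,-1,5)=-1, clip(0,-1,5)=0, clip(5,-1,5)=5, clip(1,-1,5)=1, clip(-1,-1,5)=-1 -> [-1, -1, 0, 5, 1, -1] (max |s|=5)
Stage 2 (CLIP -6 1): clip(-1,-6,1)=-1, clip(-1,-6,1)=-1, clip(0,-6,1)=0, clip(5,-6,1)=1, clip(1,-6,1)=1, clip(-1,-6,1)=-1 -> [-1, -1, 0, 1, 1, -1] (max |s|=1)
Stage 3 (ABS): |-1|=1, |-1|=1, |0|=0, |1|=1, |1|=1, |-1|=1 -> [1, 1, 0, 1, 1, 1] (max |s|=1)
Stage 4 (DELAY): [0, 1, 1, 0, 1, 1] = [0, 1, 1, 0, 1, 1] -> [0, 1, 1, 0, 1, 1] (max |s|=1)
Stage 5 (ABS): |0|=0, |1|=1, |1|=1, |0|=0, |1|=1, |1|=1 -> [0, 1, 1, 0, 1, 1] (max |s|=1)
Overall max amplitude: 5

Answer: 5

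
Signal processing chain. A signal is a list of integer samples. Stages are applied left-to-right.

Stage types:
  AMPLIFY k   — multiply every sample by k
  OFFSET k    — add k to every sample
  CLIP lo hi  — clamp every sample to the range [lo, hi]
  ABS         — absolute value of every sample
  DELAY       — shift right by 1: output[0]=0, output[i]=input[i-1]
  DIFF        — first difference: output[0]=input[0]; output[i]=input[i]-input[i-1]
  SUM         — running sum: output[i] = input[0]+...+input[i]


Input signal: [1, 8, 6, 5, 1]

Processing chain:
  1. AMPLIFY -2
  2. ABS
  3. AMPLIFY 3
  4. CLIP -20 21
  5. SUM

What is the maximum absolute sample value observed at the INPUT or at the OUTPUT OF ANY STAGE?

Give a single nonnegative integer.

Input: [1, 8, 6, 5, 1] (max |s|=8)
Stage 1 (AMPLIFY -2): 1*-2=-2, 8*-2=-16, 6*-2=-12, 5*-2=-10, 1*-2=-2 -> [-2, -16, -12, -10, -2] (max |s|=16)
Stage 2 (ABS): |-2|=2, |-16|=16, |-12|=12, |-10|=10, |-2|=2 -> [2, 16, 12, 10, 2] (max |s|=16)
Stage 3 (AMPLIFY 3): 2*3=6, 16*3=48, 12*3=36, 10*3=30, 2*3=6 -> [6, 48, 36, 30, 6] (max |s|=48)
Stage 4 (CLIP -20 21): clip(6,-20,21)=6, clip(48,-20,21)=21, clip(36,-20,21)=21, clip(30,-20,21)=21, clip(6,-20,21)=6 -> [6, 21, 21, 21, 6] (max |s|=21)
Stage 5 (SUM): sum[0..0]=6, sum[0..1]=27, sum[0..2]=48, sum[0..3]=69, sum[0..4]=75 -> [6, 27, 48, 69, 75] (max |s|=75)
Overall max amplitude: 75

Answer: 75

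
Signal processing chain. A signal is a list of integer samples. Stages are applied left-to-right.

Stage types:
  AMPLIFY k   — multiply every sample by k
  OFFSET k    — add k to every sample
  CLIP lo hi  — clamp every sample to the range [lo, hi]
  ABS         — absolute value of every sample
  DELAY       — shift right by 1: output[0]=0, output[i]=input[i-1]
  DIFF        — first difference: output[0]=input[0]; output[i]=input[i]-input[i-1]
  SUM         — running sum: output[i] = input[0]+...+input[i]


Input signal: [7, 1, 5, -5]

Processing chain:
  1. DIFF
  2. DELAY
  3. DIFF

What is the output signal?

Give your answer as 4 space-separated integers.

Input: [7, 1, 5, -5]
Stage 1 (DIFF): s[0]=7, 1-7=-6, 5-1=4, -5-5=-10 -> [7, -6, 4, -10]
Stage 2 (DELAY): [0, 7, -6, 4] = [0, 7, -6, 4] -> [0, 7, -6, 4]
Stage 3 (DIFF): s[0]=0, 7-0=7, -6-7=-13, 4--6=10 -> [0, 7, -13, 10]

Answer: 0 7 -13 10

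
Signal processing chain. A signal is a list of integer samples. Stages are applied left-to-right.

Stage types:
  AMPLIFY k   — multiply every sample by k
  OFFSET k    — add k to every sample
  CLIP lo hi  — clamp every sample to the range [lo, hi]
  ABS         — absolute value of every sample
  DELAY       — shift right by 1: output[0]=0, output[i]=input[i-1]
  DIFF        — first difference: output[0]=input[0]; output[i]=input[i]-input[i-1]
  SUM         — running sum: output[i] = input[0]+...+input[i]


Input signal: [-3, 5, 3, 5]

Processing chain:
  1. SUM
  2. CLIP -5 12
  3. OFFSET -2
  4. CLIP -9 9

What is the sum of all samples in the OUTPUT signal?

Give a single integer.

Answer: 6

Derivation:
Input: [-3, 5, 3, 5]
Stage 1 (SUM): sum[0..0]=-3, sum[0..1]=2, sum[0..2]=5, sum[0..3]=10 -> [-3, 2, 5, 10]
Stage 2 (CLIP -5 12): clip(-3,-5,12)=-3, clip(2,-5,12)=2, clip(5,-5,12)=5, clip(10,-5,12)=10 -> [-3, 2, 5, 10]
Stage 3 (OFFSET -2): -3+-2=-5, 2+-2=0, 5+-2=3, 10+-2=8 -> [-5, 0, 3, 8]
Stage 4 (CLIP -9 9): clip(-5,-9,9)=-5, clip(0,-9,9)=0, clip(3,-9,9)=3, clip(8,-9,9)=8 -> [-5, 0, 3, 8]
Output sum: 6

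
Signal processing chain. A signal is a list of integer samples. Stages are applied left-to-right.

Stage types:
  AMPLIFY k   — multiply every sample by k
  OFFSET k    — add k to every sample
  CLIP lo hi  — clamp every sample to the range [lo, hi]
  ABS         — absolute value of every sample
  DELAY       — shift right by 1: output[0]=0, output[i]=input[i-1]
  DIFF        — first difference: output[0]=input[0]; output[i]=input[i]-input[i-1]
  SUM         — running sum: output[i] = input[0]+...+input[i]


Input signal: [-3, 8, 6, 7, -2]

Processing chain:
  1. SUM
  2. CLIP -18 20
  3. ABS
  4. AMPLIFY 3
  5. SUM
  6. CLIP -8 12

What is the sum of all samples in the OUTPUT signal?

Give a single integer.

Input: [-3, 8, 6, 7, -2]
Stage 1 (SUM): sum[0..0]=-3, sum[0..1]=5, sum[0..2]=11, sum[0..3]=18, sum[0..4]=16 -> [-3, 5, 11, 18, 16]
Stage 2 (CLIP -18 20): clip(-3,-18,20)=-3, clip(5,-18,20)=5, clip(11,-18,20)=11, clip(18,-18,20)=18, clip(16,-18,20)=16 -> [-3, 5, 11, 18, 16]
Stage 3 (ABS): |-3|=3, |5|=5, |11|=11, |18|=18, |16|=16 -> [3, 5, 11, 18, 16]
Stage 4 (AMPLIFY 3): 3*3=9, 5*3=15, 11*3=33, 18*3=54, 16*3=48 -> [9, 15, 33, 54, 48]
Stage 5 (SUM): sum[0..0]=9, sum[0..1]=24, sum[0..2]=57, sum[0..3]=111, sum[0..4]=159 -> [9, 24, 57, 111, 159]
Stage 6 (CLIP -8 12): clip(9,-8,12)=9, clip(24,-8,12)=12, clip(57,-8,12)=12, clip(111,-8,12)=12, clip(159,-8,12)=12 -> [9, 12, 12, 12, 12]
Output sum: 57

Answer: 57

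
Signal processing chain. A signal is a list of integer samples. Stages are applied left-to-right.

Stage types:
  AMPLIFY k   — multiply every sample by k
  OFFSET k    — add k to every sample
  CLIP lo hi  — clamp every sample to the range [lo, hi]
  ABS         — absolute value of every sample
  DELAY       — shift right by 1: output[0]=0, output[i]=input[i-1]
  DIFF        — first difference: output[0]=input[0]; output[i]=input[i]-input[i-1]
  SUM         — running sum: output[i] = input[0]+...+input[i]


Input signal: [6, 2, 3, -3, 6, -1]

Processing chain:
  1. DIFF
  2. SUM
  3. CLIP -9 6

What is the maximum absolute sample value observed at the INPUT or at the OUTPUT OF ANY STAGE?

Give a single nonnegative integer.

Answer: 9

Derivation:
Input: [6, 2, 3, -3, 6, -1] (max |s|=6)
Stage 1 (DIFF): s[0]=6, 2-6=-4, 3-2=1, -3-3=-6, 6--3=9, -1-6=-7 -> [6, -4, 1, -6, 9, -7] (max |s|=9)
Stage 2 (SUM): sum[0..0]=6, sum[0..1]=2, sum[0..2]=3, sum[0..3]=-3, sum[0..4]=6, sum[0..5]=-1 -> [6, 2, 3, -3, 6, -1] (max |s|=6)
Stage 3 (CLIP -9 6): clip(6,-9,6)=6, clip(2,-9,6)=2, clip(3,-9,6)=3, clip(-3,-9,6)=-3, clip(6,-9,6)=6, clip(-1,-9,6)=-1 -> [6, 2, 3, -3, 6, -1] (max |s|=6)
Overall max amplitude: 9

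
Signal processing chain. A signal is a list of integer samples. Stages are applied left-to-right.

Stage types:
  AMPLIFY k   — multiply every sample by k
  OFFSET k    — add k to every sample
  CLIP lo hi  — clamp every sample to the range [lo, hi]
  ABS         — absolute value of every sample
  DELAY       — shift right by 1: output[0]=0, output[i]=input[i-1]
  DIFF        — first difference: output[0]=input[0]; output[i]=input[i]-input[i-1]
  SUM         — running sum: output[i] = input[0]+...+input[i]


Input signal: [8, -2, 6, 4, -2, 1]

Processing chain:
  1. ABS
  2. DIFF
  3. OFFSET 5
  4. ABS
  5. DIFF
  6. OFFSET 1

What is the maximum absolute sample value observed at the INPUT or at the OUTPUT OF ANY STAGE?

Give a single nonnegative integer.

Input: [8, -2, 6, 4, -2, 1] (max |s|=8)
Stage 1 (ABS): |8|=8, |-2|=2, |6|=6, |4|=4, |-2|=2, |1|=1 -> [8, 2, 6, 4, 2, 1] (max |s|=8)
Stage 2 (DIFF): s[0]=8, 2-8=-6, 6-2=4, 4-6=-2, 2-4=-2, 1-2=-1 -> [8, -6, 4, -2, -2, -1] (max |s|=8)
Stage 3 (OFFSET 5): 8+5=13, -6+5=-1, 4+5=9, -2+5=3, -2+5=3, -1+5=4 -> [13, -1, 9, 3, 3, 4] (max |s|=13)
Stage 4 (ABS): |13|=13, |-1|=1, |9|=9, |3|=3, |3|=3, |4|=4 -> [13, 1, 9, 3, 3, 4] (max |s|=13)
Stage 5 (DIFF): s[0]=13, 1-13=-12, 9-1=8, 3-9=-6, 3-3=0, 4-3=1 -> [13, -12, 8, -6, 0, 1] (max |s|=13)
Stage 6 (OFFSET 1): 13+1=14, -12+1=-11, 8+1=9, -6+1=-5, 0+1=1, 1+1=2 -> [14, -11, 9, -5, 1, 2] (max |s|=14)
Overall max amplitude: 14

Answer: 14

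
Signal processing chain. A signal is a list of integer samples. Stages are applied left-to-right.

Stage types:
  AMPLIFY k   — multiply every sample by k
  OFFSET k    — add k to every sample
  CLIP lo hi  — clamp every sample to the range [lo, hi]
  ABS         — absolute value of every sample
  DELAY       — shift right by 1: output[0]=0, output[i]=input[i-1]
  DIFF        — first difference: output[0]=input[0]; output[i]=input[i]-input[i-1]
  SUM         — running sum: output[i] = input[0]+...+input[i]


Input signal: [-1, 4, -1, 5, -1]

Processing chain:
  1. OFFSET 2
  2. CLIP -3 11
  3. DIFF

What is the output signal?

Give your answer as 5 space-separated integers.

Input: [-1, 4, -1, 5, -1]
Stage 1 (OFFSET 2): -1+2=1, 4+2=6, -1+2=1, 5+2=7, -1+2=1 -> [1, 6, 1, 7, 1]
Stage 2 (CLIP -3 11): clip(1,-3,11)=1, clip(6,-3,11)=6, clip(1,-3,11)=1, clip(7,-3,11)=7, clip(1,-3,11)=1 -> [1, 6, 1, 7, 1]
Stage 3 (DIFF): s[0]=1, 6-1=5, 1-6=-5, 7-1=6, 1-7=-6 -> [1, 5, -5, 6, -6]

Answer: 1 5 -5 6 -6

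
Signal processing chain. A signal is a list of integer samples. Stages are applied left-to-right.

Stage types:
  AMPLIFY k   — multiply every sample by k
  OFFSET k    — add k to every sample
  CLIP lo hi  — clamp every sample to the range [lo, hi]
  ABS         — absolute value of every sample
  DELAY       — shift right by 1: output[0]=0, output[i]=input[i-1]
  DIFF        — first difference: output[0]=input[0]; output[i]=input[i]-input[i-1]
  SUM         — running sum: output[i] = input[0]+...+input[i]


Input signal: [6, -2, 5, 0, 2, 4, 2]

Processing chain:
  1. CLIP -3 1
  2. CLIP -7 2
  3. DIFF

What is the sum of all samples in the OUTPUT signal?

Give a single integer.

Answer: 1

Derivation:
Input: [6, -2, 5, 0, 2, 4, 2]
Stage 1 (CLIP -3 1): clip(6,-3,1)=1, clip(-2,-3,1)=-2, clip(5,-3,1)=1, clip(0,-3,1)=0, clip(2,-3,1)=1, clip(4,-3,1)=1, clip(2,-3,1)=1 -> [1, -2, 1, 0, 1, 1, 1]
Stage 2 (CLIP -7 2): clip(1,-7,2)=1, clip(-2,-7,2)=-2, clip(1,-7,2)=1, clip(0,-7,2)=0, clip(1,-7,2)=1, clip(1,-7,2)=1, clip(1,-7,2)=1 -> [1, -2, 1, 0, 1, 1, 1]
Stage 3 (DIFF): s[0]=1, -2-1=-3, 1--2=3, 0-1=-1, 1-0=1, 1-1=0, 1-1=0 -> [1, -3, 3, -1, 1, 0, 0]
Output sum: 1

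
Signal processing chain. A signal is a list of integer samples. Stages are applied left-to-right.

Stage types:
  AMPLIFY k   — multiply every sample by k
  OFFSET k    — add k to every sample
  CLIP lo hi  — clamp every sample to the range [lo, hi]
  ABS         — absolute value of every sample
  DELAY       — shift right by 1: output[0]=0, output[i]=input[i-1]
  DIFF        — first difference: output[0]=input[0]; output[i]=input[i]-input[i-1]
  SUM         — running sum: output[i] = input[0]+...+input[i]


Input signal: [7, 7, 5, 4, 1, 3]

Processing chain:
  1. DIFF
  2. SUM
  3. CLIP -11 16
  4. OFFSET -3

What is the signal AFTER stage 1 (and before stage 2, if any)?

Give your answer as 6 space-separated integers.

Input: [7, 7, 5, 4, 1, 3]
Stage 1 (DIFF): s[0]=7, 7-7=0, 5-7=-2, 4-5=-1, 1-4=-3, 3-1=2 -> [7, 0, -2, -1, -3, 2]

Answer: 7 0 -2 -1 -3 2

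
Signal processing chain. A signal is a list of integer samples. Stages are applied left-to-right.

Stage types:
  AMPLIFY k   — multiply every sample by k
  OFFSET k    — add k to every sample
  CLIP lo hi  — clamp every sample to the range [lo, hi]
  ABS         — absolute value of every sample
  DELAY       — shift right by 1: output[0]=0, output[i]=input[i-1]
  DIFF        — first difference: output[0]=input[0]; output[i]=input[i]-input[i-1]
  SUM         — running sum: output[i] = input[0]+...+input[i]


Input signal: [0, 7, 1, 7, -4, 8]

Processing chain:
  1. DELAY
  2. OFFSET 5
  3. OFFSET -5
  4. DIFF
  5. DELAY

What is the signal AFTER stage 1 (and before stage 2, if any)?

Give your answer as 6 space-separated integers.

Input: [0, 7, 1, 7, -4, 8]
Stage 1 (DELAY): [0, 0, 7, 1, 7, -4] = [0, 0, 7, 1, 7, -4] -> [0, 0, 7, 1, 7, -4]

Answer: 0 0 7 1 7 -4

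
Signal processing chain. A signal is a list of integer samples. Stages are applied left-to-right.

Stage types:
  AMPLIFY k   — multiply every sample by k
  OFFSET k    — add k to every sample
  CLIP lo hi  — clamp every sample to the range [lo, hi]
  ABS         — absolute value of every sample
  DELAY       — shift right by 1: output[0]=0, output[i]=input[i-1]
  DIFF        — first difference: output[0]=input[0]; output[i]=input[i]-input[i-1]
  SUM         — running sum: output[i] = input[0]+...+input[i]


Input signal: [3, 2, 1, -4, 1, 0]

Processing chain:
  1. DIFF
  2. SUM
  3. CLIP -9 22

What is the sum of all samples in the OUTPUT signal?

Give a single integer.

Answer: 3

Derivation:
Input: [3, 2, 1, -4, 1, 0]
Stage 1 (DIFF): s[0]=3, 2-3=-1, 1-2=-1, -4-1=-5, 1--4=5, 0-1=-1 -> [3, -1, -1, -5, 5, -1]
Stage 2 (SUM): sum[0..0]=3, sum[0..1]=2, sum[0..2]=1, sum[0..3]=-4, sum[0..4]=1, sum[0..5]=0 -> [3, 2, 1, -4, 1, 0]
Stage 3 (CLIP -9 22): clip(3,-9,22)=3, clip(2,-9,22)=2, clip(1,-9,22)=1, clip(-4,-9,22)=-4, clip(1,-9,22)=1, clip(0,-9,22)=0 -> [3, 2, 1, -4, 1, 0]
Output sum: 3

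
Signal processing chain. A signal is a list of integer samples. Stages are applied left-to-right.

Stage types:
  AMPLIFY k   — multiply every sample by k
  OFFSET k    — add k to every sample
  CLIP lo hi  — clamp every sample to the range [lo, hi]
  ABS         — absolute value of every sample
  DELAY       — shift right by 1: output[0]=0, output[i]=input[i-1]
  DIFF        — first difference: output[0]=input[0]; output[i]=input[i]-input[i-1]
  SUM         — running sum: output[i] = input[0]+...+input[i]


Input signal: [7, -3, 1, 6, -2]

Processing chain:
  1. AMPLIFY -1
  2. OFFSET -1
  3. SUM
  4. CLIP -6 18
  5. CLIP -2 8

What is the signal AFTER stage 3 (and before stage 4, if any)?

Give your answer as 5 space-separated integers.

Answer: -8 -6 -8 -15 -14

Derivation:
Input: [7, -3, 1, 6, -2]
Stage 1 (AMPLIFY -1): 7*-1=-7, -3*-1=3, 1*-1=-1, 6*-1=-6, -2*-1=2 -> [-7, 3, -1, -6, 2]
Stage 2 (OFFSET -1): -7+-1=-8, 3+-1=2, -1+-1=-2, -6+-1=-7, 2+-1=1 -> [-8, 2, -2, -7, 1]
Stage 3 (SUM): sum[0..0]=-8, sum[0..1]=-6, sum[0..2]=-8, sum[0..3]=-15, sum[0..4]=-14 -> [-8, -6, -8, -15, -14]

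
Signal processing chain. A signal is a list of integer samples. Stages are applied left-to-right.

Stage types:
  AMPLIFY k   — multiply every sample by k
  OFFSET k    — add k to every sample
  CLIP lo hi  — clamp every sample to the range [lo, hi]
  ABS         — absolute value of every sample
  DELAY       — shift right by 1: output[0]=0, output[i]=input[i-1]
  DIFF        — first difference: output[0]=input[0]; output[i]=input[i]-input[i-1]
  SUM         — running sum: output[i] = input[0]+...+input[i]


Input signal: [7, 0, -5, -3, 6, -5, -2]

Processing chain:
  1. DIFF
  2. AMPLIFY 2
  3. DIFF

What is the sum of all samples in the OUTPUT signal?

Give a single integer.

Input: [7, 0, -5, -3, 6, -5, -2]
Stage 1 (DIFF): s[0]=7, 0-7=-7, -5-0=-5, -3--5=2, 6--3=9, -5-6=-11, -2--5=3 -> [7, -7, -5, 2, 9, -11, 3]
Stage 2 (AMPLIFY 2): 7*2=14, -7*2=-14, -5*2=-10, 2*2=4, 9*2=18, -11*2=-22, 3*2=6 -> [14, -14, -10, 4, 18, -22, 6]
Stage 3 (DIFF): s[0]=14, -14-14=-28, -10--14=4, 4--10=14, 18-4=14, -22-18=-40, 6--22=28 -> [14, -28, 4, 14, 14, -40, 28]
Output sum: 6

Answer: 6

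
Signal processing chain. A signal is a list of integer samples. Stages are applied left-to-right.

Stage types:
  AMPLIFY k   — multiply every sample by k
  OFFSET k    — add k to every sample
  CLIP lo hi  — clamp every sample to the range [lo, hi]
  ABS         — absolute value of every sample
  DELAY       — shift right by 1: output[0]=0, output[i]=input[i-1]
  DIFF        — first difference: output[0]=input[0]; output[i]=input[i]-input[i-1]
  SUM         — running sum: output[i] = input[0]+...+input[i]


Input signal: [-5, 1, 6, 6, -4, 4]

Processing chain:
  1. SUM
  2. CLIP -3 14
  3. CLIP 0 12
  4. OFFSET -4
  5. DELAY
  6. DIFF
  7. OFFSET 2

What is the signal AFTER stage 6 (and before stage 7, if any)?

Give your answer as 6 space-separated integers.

Input: [-5, 1, 6, 6, -4, 4]
Stage 1 (SUM): sum[0..0]=-5, sum[0..1]=-4, sum[0..2]=2, sum[0..3]=8, sum[0..4]=4, sum[0..5]=8 -> [-5, -4, 2, 8, 4, 8]
Stage 2 (CLIP -3 14): clip(-5,-3,14)=-3, clip(-4,-3,14)=-3, clip(2,-3,14)=2, clip(8,-3,14)=8, clip(4,-3,14)=4, clip(8,-3,14)=8 -> [-3, -3, 2, 8, 4, 8]
Stage 3 (CLIP 0 12): clip(-3,0,12)=0, clip(-3,0,12)=0, clip(2,0,12)=2, clip(8,0,12)=8, clip(4,0,12)=4, clip(8,0,12)=8 -> [0, 0, 2, 8, 4, 8]
Stage 4 (OFFSET -4): 0+-4=-4, 0+-4=-4, 2+-4=-2, 8+-4=4, 4+-4=0, 8+-4=4 -> [-4, -4, -2, 4, 0, 4]
Stage 5 (DELAY): [0, -4, -4, -2, 4, 0] = [0, -4, -4, -2, 4, 0] -> [0, -4, -4, -2, 4, 0]
Stage 6 (DIFF): s[0]=0, -4-0=-4, -4--4=0, -2--4=2, 4--2=6, 0-4=-4 -> [0, -4, 0, 2, 6, -4]

Answer: 0 -4 0 2 6 -4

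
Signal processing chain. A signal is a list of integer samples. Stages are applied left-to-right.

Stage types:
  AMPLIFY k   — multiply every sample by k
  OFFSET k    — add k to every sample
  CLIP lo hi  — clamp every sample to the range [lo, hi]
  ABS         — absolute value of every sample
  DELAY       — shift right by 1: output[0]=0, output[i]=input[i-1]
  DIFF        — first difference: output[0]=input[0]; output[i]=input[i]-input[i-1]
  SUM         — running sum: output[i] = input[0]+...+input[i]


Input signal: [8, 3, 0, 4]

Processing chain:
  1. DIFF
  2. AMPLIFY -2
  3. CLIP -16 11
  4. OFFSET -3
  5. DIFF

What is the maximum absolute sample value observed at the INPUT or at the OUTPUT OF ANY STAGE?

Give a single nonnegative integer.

Input: [8, 3, 0, 4] (max |s|=8)
Stage 1 (DIFF): s[0]=8, 3-8=-5, 0-3=-3, 4-0=4 -> [8, -5, -3, 4] (max |s|=8)
Stage 2 (AMPLIFY -2): 8*-2=-16, -5*-2=10, -3*-2=6, 4*-2=-8 -> [-16, 10, 6, -8] (max |s|=16)
Stage 3 (CLIP -16 11): clip(-16,-16,11)=-16, clip(10,-16,11)=10, clip(6,-16,11)=6, clip(-8,-16,11)=-8 -> [-16, 10, 6, -8] (max |s|=16)
Stage 4 (OFFSET -3): -16+-3=-19, 10+-3=7, 6+-3=3, -8+-3=-11 -> [-19, 7, 3, -11] (max |s|=19)
Stage 5 (DIFF): s[0]=-19, 7--19=26, 3-7=-4, -11-3=-14 -> [-19, 26, -4, -14] (max |s|=26)
Overall max amplitude: 26

Answer: 26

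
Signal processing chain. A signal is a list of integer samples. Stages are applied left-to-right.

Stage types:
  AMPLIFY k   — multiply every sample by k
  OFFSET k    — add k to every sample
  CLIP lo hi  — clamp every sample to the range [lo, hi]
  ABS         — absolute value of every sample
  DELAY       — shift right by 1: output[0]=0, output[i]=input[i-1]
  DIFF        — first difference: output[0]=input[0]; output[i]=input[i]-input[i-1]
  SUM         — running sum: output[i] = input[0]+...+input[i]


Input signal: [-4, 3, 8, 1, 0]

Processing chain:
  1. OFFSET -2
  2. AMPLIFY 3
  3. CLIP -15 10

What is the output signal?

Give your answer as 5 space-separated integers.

Input: [-4, 3, 8, 1, 0]
Stage 1 (OFFSET -2): -4+-2=-6, 3+-2=1, 8+-2=6, 1+-2=-1, 0+-2=-2 -> [-6, 1, 6, -1, -2]
Stage 2 (AMPLIFY 3): -6*3=-18, 1*3=3, 6*3=18, -1*3=-3, -2*3=-6 -> [-18, 3, 18, -3, -6]
Stage 3 (CLIP -15 10): clip(-18,-15,10)=-15, clip(3,-15,10)=3, clip(18,-15,10)=10, clip(-3,-15,10)=-3, clip(-6,-15,10)=-6 -> [-15, 3, 10, -3, -6]

Answer: -15 3 10 -3 -6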